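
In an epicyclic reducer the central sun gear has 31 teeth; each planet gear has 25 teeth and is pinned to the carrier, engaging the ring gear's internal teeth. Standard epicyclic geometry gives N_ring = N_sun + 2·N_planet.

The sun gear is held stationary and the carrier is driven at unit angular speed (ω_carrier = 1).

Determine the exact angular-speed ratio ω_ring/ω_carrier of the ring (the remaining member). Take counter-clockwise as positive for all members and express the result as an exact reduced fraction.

N_ring = 31 + 2·25 = 81
31(ω_s−ω_c) = −81(ω_r−ω_c),  ω_s=0, ω_c=1
ω_r = 1 − (31/81)(0−1) = 112/81
ω_r/ω_c = 112/81

112/81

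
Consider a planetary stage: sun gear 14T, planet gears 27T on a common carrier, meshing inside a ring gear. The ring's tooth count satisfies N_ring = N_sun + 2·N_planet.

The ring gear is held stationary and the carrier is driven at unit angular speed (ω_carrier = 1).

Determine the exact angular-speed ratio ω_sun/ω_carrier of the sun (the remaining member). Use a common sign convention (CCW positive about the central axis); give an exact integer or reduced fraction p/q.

N_ring = 14 + 2·27 = 68
14(ω_s−ω_c) = −68(ω_r−ω_c),  ω_r=0, ω_c=1
ω_s = 1 − (68/14)(0−1) = 41/7
ω_s/ω_c = 41/7

41/7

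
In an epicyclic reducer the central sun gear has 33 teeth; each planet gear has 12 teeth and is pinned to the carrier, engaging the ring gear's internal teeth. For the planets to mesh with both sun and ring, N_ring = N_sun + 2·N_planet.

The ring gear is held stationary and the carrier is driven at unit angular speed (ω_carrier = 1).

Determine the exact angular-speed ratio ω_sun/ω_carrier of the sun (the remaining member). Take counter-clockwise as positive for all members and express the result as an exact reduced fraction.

N_ring = 33 + 2·12 = 57
33(ω_s−ω_c) = −57(ω_r−ω_c),  ω_r=0, ω_c=1
ω_s = 1 − (57/33)(0−1) = 30/11
ω_s/ω_c = 30/11

30/11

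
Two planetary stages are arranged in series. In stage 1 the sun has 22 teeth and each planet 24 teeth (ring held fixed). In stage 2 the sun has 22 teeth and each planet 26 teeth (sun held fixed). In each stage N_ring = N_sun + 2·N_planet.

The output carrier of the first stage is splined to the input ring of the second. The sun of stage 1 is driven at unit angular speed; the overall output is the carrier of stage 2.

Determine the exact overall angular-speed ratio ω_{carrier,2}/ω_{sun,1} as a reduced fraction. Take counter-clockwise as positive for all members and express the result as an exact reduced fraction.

Stage 1: N_ring = 22 + 2·24 = 70
Stage 1: 22(ω_s−ω_c) = −70(ω_r−ω_c),  ω_r=0, ω_s=1
Stage 1: 22(1−ω_c) = −70(0−ω_c)  ⇒  92ω_c = 22  ⇒  ω_c = 11/46
  ⇒ ω_c¹/ω_s¹ = 11/46
Stage 2: N_ring = 22 + 2·26 = 74
Stage 2: 22(ω_s−ω_c) = −74(ω_r−ω_c),  ω_s=0, ω_r=1
Stage 2: 22(0−ω_c) = −74(1−ω_c)  ⇒  96ω_c = 74  ⇒  ω_c = 37/48
  ⇒ ω_c²/ω_r² = 37/48
Coupling ω_r² = ω_c¹ ⇒ overall = 11/46 × 37/48 = 407/2208

407/2208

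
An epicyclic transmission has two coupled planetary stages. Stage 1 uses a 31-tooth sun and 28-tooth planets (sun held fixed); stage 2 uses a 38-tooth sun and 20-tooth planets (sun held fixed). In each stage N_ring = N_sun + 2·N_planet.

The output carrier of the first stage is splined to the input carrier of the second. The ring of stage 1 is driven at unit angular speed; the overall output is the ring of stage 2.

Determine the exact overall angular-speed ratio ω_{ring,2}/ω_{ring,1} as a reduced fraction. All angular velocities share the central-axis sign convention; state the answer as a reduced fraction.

841/767

Stage 1: N_ring = 31 + 2·28 = 87
Stage 1: 31(ω_s−ω_c) = −87(ω_r−ω_c),  ω_s=0, ω_r=1
Stage 1: 31(0−ω_c) = −87(1−ω_c)  ⇒  118ω_c = 87  ⇒  ω_c = 87/118
  ⇒ ω_c¹/ω_r¹ = 87/118
Stage 2: N_ring = 38 + 2·20 = 78
Stage 2: 38(ω_s−ω_c) = −78(ω_r−ω_c),  ω_s=0, ω_c=1
Stage 2: ω_r = 1 − (38/78)(0−1) = 58/39
  ⇒ ω_r²/ω_c² = 58/39
Coupling ω_c² = ω_c¹ ⇒ overall = 87/118 × 58/39 = 841/767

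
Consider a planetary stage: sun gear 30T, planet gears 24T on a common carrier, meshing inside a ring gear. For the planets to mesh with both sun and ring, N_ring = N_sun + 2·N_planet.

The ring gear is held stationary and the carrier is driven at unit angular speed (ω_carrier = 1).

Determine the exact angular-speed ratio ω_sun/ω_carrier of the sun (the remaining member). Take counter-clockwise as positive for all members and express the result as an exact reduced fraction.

18/5

N_ring = 30 + 2·24 = 78
30(ω_s−ω_c) = −78(ω_r−ω_c),  ω_r=0, ω_c=1
ω_s = 1 − (78/30)(0−1) = 18/5
ω_s/ω_c = 18/5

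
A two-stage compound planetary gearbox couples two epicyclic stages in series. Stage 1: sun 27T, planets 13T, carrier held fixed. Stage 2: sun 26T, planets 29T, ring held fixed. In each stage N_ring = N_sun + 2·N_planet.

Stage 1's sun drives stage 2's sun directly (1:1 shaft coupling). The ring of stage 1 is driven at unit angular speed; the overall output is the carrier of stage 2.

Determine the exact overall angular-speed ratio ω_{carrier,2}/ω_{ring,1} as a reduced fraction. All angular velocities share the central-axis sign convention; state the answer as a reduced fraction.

Stage 1: N_ring = 27 + 2·13 = 53
Stage 1: 27(ω_s−ω_c) = −53(ω_r−ω_c),  ω_c=0, ω_r=1
Stage 1: ω_s = 0 − (53/27)(1−0) = -53/27
  ⇒ ω_s¹/ω_r¹ = -53/27
Stage 2: N_ring = 26 + 2·29 = 84
Stage 2: 26(ω_s−ω_c) = −84(ω_r−ω_c),  ω_r=0, ω_s=1
Stage 2: 26(1−ω_c) = −84(0−ω_c)  ⇒  110ω_c = 26  ⇒  ω_c = 13/55
  ⇒ ω_c²/ω_s² = 13/55
Coupling ω_s² = ω_s¹ ⇒ overall = -53/27 × 13/55 = -689/1485

-689/1485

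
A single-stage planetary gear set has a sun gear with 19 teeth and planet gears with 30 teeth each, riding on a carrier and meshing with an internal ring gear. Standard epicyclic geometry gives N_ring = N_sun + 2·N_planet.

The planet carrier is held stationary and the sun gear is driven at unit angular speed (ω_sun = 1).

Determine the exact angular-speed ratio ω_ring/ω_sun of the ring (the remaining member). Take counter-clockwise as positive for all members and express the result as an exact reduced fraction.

N_ring = 19 + 2·30 = 79
19(ω_s−ω_c) = −79(ω_r−ω_c),  ω_c=0, ω_s=1
ω_r = 0 − (19/79)(1−0) = -19/79
ω_r/ω_s = -19/79

-19/79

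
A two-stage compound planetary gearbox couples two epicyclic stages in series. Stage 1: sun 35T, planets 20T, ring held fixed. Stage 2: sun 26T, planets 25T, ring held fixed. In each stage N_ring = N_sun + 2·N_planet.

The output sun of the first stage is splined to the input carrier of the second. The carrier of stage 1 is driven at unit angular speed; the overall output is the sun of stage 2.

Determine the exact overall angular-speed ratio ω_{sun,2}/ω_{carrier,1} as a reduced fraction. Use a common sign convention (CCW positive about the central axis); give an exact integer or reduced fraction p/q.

Stage 1: N_ring = 35 + 2·20 = 75
Stage 1: 35(ω_s−ω_c) = −75(ω_r−ω_c),  ω_r=0, ω_c=1
Stage 1: ω_s = 1 − (75/35)(0−1) = 22/7
  ⇒ ω_s¹/ω_c¹ = 22/7
Stage 2: N_ring = 26 + 2·25 = 76
Stage 2: 26(ω_s−ω_c) = −76(ω_r−ω_c),  ω_r=0, ω_c=1
Stage 2: ω_s = 1 − (76/26)(0−1) = 51/13
  ⇒ ω_s²/ω_c² = 51/13
Coupling ω_c² = ω_s¹ ⇒ overall = 22/7 × 51/13 = 1122/91

1122/91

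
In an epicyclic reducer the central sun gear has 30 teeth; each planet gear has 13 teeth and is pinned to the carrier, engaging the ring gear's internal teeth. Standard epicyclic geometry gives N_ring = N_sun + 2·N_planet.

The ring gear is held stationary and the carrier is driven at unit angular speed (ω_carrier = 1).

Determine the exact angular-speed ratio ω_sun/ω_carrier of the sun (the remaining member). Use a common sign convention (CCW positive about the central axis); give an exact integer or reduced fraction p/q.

43/15

N_ring = 30 + 2·13 = 56
30(ω_s−ω_c) = −56(ω_r−ω_c),  ω_r=0, ω_c=1
ω_s = 1 − (56/30)(0−1) = 43/15
ω_s/ω_c = 43/15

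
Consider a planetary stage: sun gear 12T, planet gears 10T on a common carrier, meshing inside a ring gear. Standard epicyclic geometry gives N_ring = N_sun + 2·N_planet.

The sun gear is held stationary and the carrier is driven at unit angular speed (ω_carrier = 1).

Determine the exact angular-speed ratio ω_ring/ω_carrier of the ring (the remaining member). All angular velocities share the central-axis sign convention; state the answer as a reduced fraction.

11/8

N_ring = 12 + 2·10 = 32
12(ω_s−ω_c) = −32(ω_r−ω_c),  ω_s=0, ω_c=1
ω_r = 1 − (12/32)(0−1) = 11/8
ω_r/ω_c = 11/8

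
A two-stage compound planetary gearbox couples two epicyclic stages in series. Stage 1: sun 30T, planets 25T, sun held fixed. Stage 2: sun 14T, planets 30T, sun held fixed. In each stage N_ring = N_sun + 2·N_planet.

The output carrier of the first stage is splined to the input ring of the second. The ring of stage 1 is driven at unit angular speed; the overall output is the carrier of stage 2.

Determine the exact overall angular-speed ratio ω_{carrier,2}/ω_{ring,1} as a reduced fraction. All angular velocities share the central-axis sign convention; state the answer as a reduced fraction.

Stage 1: N_ring = 30 + 2·25 = 80
Stage 1: 30(ω_s−ω_c) = −80(ω_r−ω_c),  ω_s=0, ω_r=1
Stage 1: 30(0−ω_c) = −80(1−ω_c)  ⇒  110ω_c = 80  ⇒  ω_c = 8/11
  ⇒ ω_c¹/ω_r¹ = 8/11
Stage 2: N_ring = 14 + 2·30 = 74
Stage 2: 14(ω_s−ω_c) = −74(ω_r−ω_c),  ω_s=0, ω_r=1
Stage 2: 14(0−ω_c) = −74(1−ω_c)  ⇒  88ω_c = 74  ⇒  ω_c = 37/44
  ⇒ ω_c²/ω_r² = 37/44
Coupling ω_r² = ω_c¹ ⇒ overall = 8/11 × 37/44 = 74/121

74/121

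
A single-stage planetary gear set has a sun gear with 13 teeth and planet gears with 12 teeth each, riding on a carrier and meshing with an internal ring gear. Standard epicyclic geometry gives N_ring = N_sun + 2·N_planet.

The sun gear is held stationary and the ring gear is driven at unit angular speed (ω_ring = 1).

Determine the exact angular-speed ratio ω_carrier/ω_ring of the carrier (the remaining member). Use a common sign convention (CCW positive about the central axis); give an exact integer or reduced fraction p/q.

N_ring = 13 + 2·12 = 37
13(ω_s−ω_c) = −37(ω_r−ω_c),  ω_s=0, ω_r=1
13(0−ω_c) = −37(1−ω_c)  ⇒  50ω_c = 37  ⇒  ω_c = 37/50
ω_c/ω_r = 37/50

37/50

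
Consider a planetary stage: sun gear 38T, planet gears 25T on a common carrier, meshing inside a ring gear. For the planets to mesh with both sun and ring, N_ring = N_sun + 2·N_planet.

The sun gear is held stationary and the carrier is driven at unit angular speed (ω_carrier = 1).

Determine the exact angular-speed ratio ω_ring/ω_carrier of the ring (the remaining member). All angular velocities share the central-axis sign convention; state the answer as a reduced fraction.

63/44

N_ring = 38 + 2·25 = 88
38(ω_s−ω_c) = −88(ω_r−ω_c),  ω_s=0, ω_c=1
ω_r = 1 − (38/88)(0−1) = 63/44
ω_r/ω_c = 63/44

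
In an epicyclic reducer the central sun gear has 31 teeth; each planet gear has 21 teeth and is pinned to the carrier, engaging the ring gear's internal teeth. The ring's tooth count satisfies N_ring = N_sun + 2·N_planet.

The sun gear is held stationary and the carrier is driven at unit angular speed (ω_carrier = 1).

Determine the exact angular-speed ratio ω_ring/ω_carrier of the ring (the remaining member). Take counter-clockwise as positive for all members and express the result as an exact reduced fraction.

104/73

N_ring = 31 + 2·21 = 73
31(ω_s−ω_c) = −73(ω_r−ω_c),  ω_s=0, ω_c=1
ω_r = 1 − (31/73)(0−1) = 104/73
ω_r/ω_c = 104/73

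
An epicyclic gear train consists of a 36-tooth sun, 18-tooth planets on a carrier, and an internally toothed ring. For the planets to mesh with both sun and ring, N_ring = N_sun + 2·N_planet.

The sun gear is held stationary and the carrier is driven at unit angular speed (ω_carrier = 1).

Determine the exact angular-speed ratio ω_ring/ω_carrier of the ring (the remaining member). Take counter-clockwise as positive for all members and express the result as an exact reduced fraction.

N_ring = 36 + 2·18 = 72
36(ω_s−ω_c) = −72(ω_r−ω_c),  ω_s=0, ω_c=1
ω_r = 1 − (36/72)(0−1) = 3/2
ω_r/ω_c = 3/2

3/2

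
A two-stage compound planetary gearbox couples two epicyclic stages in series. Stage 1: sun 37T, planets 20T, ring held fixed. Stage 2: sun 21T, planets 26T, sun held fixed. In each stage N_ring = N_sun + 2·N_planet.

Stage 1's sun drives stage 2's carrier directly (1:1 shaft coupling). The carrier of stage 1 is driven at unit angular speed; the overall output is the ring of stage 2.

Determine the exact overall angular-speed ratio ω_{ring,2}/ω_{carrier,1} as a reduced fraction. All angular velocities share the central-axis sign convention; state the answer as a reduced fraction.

Stage 1: N_ring = 37 + 2·20 = 77
Stage 1: 37(ω_s−ω_c) = −77(ω_r−ω_c),  ω_r=0, ω_c=1
Stage 1: ω_s = 1 − (77/37)(0−1) = 114/37
  ⇒ ω_s¹/ω_c¹ = 114/37
Stage 2: N_ring = 21 + 2·26 = 73
Stage 2: 21(ω_s−ω_c) = −73(ω_r−ω_c),  ω_s=0, ω_c=1
Stage 2: ω_r = 1 − (21/73)(0−1) = 94/73
  ⇒ ω_r²/ω_c² = 94/73
Coupling ω_c² = ω_s¹ ⇒ overall = 114/37 × 94/73 = 10716/2701

10716/2701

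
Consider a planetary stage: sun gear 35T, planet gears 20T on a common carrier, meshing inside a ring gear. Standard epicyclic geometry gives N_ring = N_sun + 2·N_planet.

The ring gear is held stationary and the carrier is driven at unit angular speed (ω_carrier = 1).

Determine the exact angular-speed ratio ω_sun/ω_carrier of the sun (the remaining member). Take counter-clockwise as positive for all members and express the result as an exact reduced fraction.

N_ring = 35 + 2·20 = 75
35(ω_s−ω_c) = −75(ω_r−ω_c),  ω_r=0, ω_c=1
ω_s = 1 − (75/35)(0−1) = 22/7
ω_s/ω_c = 22/7

22/7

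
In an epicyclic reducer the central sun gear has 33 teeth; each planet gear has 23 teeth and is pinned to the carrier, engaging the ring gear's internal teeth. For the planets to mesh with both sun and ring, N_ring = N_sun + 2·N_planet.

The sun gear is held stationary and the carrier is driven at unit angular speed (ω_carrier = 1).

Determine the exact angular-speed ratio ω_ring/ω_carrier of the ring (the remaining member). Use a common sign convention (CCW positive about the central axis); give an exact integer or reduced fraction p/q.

112/79

N_ring = 33 + 2·23 = 79
33(ω_s−ω_c) = −79(ω_r−ω_c),  ω_s=0, ω_c=1
ω_r = 1 − (33/79)(0−1) = 112/79
ω_r/ω_c = 112/79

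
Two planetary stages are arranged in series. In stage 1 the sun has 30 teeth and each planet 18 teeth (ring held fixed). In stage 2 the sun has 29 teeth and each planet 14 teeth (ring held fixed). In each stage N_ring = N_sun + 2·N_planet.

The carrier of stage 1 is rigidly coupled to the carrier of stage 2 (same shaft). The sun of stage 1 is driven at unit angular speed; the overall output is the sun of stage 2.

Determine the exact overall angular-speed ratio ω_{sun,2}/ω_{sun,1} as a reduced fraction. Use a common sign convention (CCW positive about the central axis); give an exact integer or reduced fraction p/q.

Stage 1: N_ring = 30 + 2·18 = 66
Stage 1: 30(ω_s−ω_c) = −66(ω_r−ω_c),  ω_r=0, ω_s=1
Stage 1: 30(1−ω_c) = −66(0−ω_c)  ⇒  96ω_c = 30  ⇒  ω_c = 5/16
  ⇒ ω_c¹/ω_s¹ = 5/16
Stage 2: N_ring = 29 + 2·14 = 57
Stage 2: 29(ω_s−ω_c) = −57(ω_r−ω_c),  ω_r=0, ω_c=1
Stage 2: ω_s = 1 − (57/29)(0−1) = 86/29
  ⇒ ω_s²/ω_c² = 86/29
Coupling ω_c² = ω_c¹ ⇒ overall = 5/16 × 86/29 = 215/232

215/232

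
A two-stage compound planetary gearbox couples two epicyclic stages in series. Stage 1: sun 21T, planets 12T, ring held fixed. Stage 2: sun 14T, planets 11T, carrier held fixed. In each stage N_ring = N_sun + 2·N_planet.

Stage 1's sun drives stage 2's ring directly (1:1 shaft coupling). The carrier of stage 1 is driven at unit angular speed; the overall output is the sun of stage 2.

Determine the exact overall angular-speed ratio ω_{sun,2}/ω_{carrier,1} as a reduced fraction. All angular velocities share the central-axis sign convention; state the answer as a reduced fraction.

Stage 1: N_ring = 21 + 2·12 = 45
Stage 1: 21(ω_s−ω_c) = −45(ω_r−ω_c),  ω_r=0, ω_c=1
Stage 1: ω_s = 1 − (45/21)(0−1) = 22/7
  ⇒ ω_s¹/ω_c¹ = 22/7
Stage 2: N_ring = 14 + 2·11 = 36
Stage 2: 14(ω_s−ω_c) = −36(ω_r−ω_c),  ω_c=0, ω_r=1
Stage 2: ω_s = 0 − (36/14)(1−0) = -18/7
  ⇒ ω_s²/ω_r² = -18/7
Coupling ω_r² = ω_s¹ ⇒ overall = 22/7 × -18/7 = -396/49

-396/49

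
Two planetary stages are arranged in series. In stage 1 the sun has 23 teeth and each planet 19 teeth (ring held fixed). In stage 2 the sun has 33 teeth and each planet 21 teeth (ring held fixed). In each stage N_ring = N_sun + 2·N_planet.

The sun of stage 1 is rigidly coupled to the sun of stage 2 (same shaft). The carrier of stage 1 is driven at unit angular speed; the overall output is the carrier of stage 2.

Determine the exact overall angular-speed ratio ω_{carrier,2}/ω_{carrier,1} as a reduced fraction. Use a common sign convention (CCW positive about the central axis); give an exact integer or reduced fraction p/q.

Stage 1: N_ring = 23 + 2·19 = 61
Stage 1: 23(ω_s−ω_c) = −61(ω_r−ω_c),  ω_r=0, ω_c=1
Stage 1: ω_s = 1 − (61/23)(0−1) = 84/23
  ⇒ ω_s¹/ω_c¹ = 84/23
Stage 2: N_ring = 33 + 2·21 = 75
Stage 2: 33(ω_s−ω_c) = −75(ω_r−ω_c),  ω_r=0, ω_s=1
Stage 2: 33(1−ω_c) = −75(0−ω_c)  ⇒  108ω_c = 33  ⇒  ω_c = 11/36
  ⇒ ω_c²/ω_s² = 11/36
Coupling ω_s² = ω_s¹ ⇒ overall = 84/23 × 11/36 = 77/69

77/69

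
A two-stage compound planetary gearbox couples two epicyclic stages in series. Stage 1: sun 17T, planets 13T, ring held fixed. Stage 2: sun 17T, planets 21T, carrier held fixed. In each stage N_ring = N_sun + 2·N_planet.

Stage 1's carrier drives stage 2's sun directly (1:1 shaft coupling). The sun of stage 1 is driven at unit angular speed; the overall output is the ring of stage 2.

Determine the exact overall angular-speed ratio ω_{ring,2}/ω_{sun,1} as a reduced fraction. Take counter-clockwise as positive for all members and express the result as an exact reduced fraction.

-289/3540

Stage 1: N_ring = 17 + 2·13 = 43
Stage 1: 17(ω_s−ω_c) = −43(ω_r−ω_c),  ω_r=0, ω_s=1
Stage 1: 17(1−ω_c) = −43(0−ω_c)  ⇒  60ω_c = 17  ⇒  ω_c = 17/60
  ⇒ ω_c¹/ω_s¹ = 17/60
Stage 2: N_ring = 17 + 2·21 = 59
Stage 2: 17(ω_s−ω_c) = −59(ω_r−ω_c),  ω_c=0, ω_s=1
Stage 2: ω_r = 0 − (17/59)(1−0) = -17/59
  ⇒ ω_r²/ω_s² = -17/59
Coupling ω_s² = ω_c¹ ⇒ overall = 17/60 × -17/59 = -289/3540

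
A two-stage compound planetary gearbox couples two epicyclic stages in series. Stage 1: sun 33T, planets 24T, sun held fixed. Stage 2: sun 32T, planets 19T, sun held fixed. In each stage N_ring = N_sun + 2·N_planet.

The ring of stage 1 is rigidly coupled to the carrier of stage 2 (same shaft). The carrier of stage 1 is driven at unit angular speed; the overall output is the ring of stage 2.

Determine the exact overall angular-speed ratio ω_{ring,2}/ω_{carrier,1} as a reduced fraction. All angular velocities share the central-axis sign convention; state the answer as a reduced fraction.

Stage 1: N_ring = 33 + 2·24 = 81
Stage 1: 33(ω_s−ω_c) = −81(ω_r−ω_c),  ω_s=0, ω_c=1
Stage 1: ω_r = 1 − (33/81)(0−1) = 38/27
  ⇒ ω_r¹/ω_c¹ = 38/27
Stage 2: N_ring = 32 + 2·19 = 70
Stage 2: 32(ω_s−ω_c) = −70(ω_r−ω_c),  ω_s=0, ω_c=1
Stage 2: ω_r = 1 − (32/70)(0−1) = 51/35
  ⇒ ω_r²/ω_c² = 51/35
Coupling ω_c² = ω_r¹ ⇒ overall = 38/27 × 51/35 = 646/315

646/315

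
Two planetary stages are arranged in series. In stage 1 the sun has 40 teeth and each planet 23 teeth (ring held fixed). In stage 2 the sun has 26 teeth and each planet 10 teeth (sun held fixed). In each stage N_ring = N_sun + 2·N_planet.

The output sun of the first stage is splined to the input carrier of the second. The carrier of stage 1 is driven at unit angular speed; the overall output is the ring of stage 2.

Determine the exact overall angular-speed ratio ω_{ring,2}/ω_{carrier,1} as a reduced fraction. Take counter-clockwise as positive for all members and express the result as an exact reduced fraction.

Stage 1: N_ring = 40 + 2·23 = 86
Stage 1: 40(ω_s−ω_c) = −86(ω_r−ω_c),  ω_r=0, ω_c=1
Stage 1: ω_s = 1 − (86/40)(0−1) = 63/20
  ⇒ ω_s¹/ω_c¹ = 63/20
Stage 2: N_ring = 26 + 2·10 = 46
Stage 2: 26(ω_s−ω_c) = −46(ω_r−ω_c),  ω_s=0, ω_c=1
Stage 2: ω_r = 1 − (26/46)(0−1) = 36/23
  ⇒ ω_r²/ω_c² = 36/23
Coupling ω_c² = ω_s¹ ⇒ overall = 63/20 × 36/23 = 567/115

567/115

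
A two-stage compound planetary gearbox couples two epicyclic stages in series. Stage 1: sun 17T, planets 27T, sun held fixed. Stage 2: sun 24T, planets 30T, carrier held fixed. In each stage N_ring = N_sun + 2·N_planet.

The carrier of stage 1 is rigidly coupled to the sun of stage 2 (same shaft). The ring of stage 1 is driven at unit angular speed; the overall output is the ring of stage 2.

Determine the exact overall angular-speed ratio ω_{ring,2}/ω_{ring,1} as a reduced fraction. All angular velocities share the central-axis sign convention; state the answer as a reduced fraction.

-71/308

Stage 1: N_ring = 17 + 2·27 = 71
Stage 1: 17(ω_s−ω_c) = −71(ω_r−ω_c),  ω_s=0, ω_r=1
Stage 1: 17(0−ω_c) = −71(1−ω_c)  ⇒  88ω_c = 71  ⇒  ω_c = 71/88
  ⇒ ω_c¹/ω_r¹ = 71/88
Stage 2: N_ring = 24 + 2·30 = 84
Stage 2: 24(ω_s−ω_c) = −84(ω_r−ω_c),  ω_c=0, ω_s=1
Stage 2: ω_r = 0 − (24/84)(1−0) = -2/7
  ⇒ ω_r²/ω_s² = -2/7
Coupling ω_s² = ω_c¹ ⇒ overall = 71/88 × -2/7 = -71/308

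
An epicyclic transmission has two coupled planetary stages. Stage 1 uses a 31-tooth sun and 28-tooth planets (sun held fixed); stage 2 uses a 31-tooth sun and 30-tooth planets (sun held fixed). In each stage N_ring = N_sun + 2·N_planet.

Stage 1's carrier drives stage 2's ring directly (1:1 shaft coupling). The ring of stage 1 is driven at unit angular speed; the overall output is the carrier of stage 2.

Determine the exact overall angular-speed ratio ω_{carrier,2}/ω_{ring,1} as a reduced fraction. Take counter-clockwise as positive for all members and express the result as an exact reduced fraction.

Stage 1: N_ring = 31 + 2·28 = 87
Stage 1: 31(ω_s−ω_c) = −87(ω_r−ω_c),  ω_s=0, ω_r=1
Stage 1: 31(0−ω_c) = −87(1−ω_c)  ⇒  118ω_c = 87  ⇒  ω_c = 87/118
  ⇒ ω_c¹/ω_r¹ = 87/118
Stage 2: N_ring = 31 + 2·30 = 91
Stage 2: 31(ω_s−ω_c) = −91(ω_r−ω_c),  ω_s=0, ω_r=1
Stage 2: 31(0−ω_c) = −91(1−ω_c)  ⇒  122ω_c = 91  ⇒  ω_c = 91/122
  ⇒ ω_c²/ω_r² = 91/122
Coupling ω_r² = ω_c¹ ⇒ overall = 87/118 × 91/122 = 7917/14396

7917/14396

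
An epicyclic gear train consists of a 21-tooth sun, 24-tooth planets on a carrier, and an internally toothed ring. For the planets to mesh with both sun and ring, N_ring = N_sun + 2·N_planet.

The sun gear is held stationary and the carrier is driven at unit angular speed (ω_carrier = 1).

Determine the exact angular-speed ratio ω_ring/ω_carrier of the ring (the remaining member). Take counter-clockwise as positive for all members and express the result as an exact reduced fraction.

N_ring = 21 + 2·24 = 69
21(ω_s−ω_c) = −69(ω_r−ω_c),  ω_s=0, ω_c=1
ω_r = 1 − (21/69)(0−1) = 30/23
ω_r/ω_c = 30/23

30/23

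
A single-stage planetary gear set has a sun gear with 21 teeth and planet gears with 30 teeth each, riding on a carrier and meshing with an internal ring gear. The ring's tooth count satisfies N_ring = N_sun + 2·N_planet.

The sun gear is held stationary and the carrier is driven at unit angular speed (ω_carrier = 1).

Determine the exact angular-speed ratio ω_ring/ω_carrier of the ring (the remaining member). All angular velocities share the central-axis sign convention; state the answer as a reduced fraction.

34/27

N_ring = 21 + 2·30 = 81
21(ω_s−ω_c) = −81(ω_r−ω_c),  ω_s=0, ω_c=1
ω_r = 1 − (21/81)(0−1) = 34/27
ω_r/ω_c = 34/27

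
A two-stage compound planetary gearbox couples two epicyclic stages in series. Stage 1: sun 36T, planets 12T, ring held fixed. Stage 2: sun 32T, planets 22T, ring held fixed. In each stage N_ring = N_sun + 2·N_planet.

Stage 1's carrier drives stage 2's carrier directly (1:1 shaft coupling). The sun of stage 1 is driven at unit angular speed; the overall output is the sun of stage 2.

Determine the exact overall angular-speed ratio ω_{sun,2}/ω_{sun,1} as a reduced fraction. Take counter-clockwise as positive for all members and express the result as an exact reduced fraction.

Stage 1: N_ring = 36 + 2·12 = 60
Stage 1: 36(ω_s−ω_c) = −60(ω_r−ω_c),  ω_r=0, ω_s=1
Stage 1: 36(1−ω_c) = −60(0−ω_c)  ⇒  96ω_c = 36  ⇒  ω_c = 3/8
  ⇒ ω_c¹/ω_s¹ = 3/8
Stage 2: N_ring = 32 + 2·22 = 76
Stage 2: 32(ω_s−ω_c) = −76(ω_r−ω_c),  ω_r=0, ω_c=1
Stage 2: ω_s = 1 − (76/32)(0−1) = 27/8
  ⇒ ω_s²/ω_c² = 27/8
Coupling ω_c² = ω_c¹ ⇒ overall = 3/8 × 27/8 = 81/64

81/64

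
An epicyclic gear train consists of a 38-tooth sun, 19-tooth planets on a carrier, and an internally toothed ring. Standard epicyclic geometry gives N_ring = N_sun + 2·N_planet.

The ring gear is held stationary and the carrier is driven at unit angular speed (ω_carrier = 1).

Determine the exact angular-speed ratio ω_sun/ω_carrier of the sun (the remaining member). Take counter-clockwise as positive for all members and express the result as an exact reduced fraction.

3

N_ring = 38 + 2·19 = 76
38(ω_s−ω_c) = −76(ω_r−ω_c),  ω_r=0, ω_c=1
ω_s = 1 − (76/38)(0−1) = 3
ω_s/ω_c = 3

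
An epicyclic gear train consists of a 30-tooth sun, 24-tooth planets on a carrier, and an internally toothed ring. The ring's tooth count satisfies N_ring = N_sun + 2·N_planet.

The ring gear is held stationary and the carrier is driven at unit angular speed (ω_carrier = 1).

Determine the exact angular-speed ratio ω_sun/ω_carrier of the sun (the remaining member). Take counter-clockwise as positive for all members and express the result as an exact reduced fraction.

N_ring = 30 + 2·24 = 78
30(ω_s−ω_c) = −78(ω_r−ω_c),  ω_r=0, ω_c=1
ω_s = 1 − (78/30)(0−1) = 18/5
ω_s/ω_c = 18/5

18/5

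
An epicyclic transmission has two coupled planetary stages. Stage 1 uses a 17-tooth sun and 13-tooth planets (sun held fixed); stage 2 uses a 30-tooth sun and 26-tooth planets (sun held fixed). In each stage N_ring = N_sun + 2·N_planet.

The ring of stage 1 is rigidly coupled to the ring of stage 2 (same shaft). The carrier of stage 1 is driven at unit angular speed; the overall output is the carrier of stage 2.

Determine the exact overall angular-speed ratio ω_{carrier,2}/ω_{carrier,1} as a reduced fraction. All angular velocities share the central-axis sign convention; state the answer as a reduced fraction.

Stage 1: N_ring = 17 + 2·13 = 43
Stage 1: 17(ω_s−ω_c) = −43(ω_r−ω_c),  ω_s=0, ω_c=1
Stage 1: ω_r = 1 − (17/43)(0−1) = 60/43
  ⇒ ω_r¹/ω_c¹ = 60/43
Stage 2: N_ring = 30 + 2·26 = 82
Stage 2: 30(ω_s−ω_c) = −82(ω_r−ω_c),  ω_s=0, ω_r=1
Stage 2: 30(0−ω_c) = −82(1−ω_c)  ⇒  112ω_c = 82  ⇒  ω_c = 41/56
  ⇒ ω_c²/ω_r² = 41/56
Coupling ω_r² = ω_r¹ ⇒ overall = 60/43 × 41/56 = 615/602

615/602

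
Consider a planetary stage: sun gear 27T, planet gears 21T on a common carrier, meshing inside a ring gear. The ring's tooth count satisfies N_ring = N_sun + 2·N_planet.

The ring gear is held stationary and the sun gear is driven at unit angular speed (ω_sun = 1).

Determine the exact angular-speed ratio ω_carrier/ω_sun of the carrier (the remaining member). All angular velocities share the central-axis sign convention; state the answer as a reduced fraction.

9/32

N_ring = 27 + 2·21 = 69
27(ω_s−ω_c) = −69(ω_r−ω_c),  ω_r=0, ω_s=1
27(1−ω_c) = −69(0−ω_c)  ⇒  96ω_c = 27  ⇒  ω_c = 9/32
ω_c/ω_s = 9/32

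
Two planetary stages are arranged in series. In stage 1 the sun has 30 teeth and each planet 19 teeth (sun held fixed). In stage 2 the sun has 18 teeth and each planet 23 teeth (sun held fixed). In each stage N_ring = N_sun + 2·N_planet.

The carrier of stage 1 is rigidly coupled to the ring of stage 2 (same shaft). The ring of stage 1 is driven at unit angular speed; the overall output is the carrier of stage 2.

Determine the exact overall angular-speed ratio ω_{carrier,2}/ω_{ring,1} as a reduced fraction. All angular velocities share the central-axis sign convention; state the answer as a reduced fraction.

Stage 1: N_ring = 30 + 2·19 = 68
Stage 1: 30(ω_s−ω_c) = −68(ω_r−ω_c),  ω_s=0, ω_r=1
Stage 1: 30(0−ω_c) = −68(1−ω_c)  ⇒  98ω_c = 68  ⇒  ω_c = 34/49
  ⇒ ω_c¹/ω_r¹ = 34/49
Stage 2: N_ring = 18 + 2·23 = 64
Stage 2: 18(ω_s−ω_c) = −64(ω_r−ω_c),  ω_s=0, ω_r=1
Stage 2: 18(0−ω_c) = −64(1−ω_c)  ⇒  82ω_c = 64  ⇒  ω_c = 32/41
  ⇒ ω_c²/ω_r² = 32/41
Coupling ω_r² = ω_c¹ ⇒ overall = 34/49 × 32/41 = 1088/2009

1088/2009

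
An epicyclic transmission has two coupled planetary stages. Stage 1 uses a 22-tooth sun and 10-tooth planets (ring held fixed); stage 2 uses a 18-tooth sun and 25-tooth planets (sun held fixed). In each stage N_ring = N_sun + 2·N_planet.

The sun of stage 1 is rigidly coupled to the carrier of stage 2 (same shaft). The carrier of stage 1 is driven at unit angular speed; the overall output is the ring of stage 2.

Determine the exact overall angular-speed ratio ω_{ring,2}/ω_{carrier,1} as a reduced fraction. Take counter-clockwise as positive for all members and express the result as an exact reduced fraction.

688/187

Stage 1: N_ring = 22 + 2·10 = 42
Stage 1: 22(ω_s−ω_c) = −42(ω_r−ω_c),  ω_r=0, ω_c=1
Stage 1: ω_s = 1 − (42/22)(0−1) = 32/11
  ⇒ ω_s¹/ω_c¹ = 32/11
Stage 2: N_ring = 18 + 2·25 = 68
Stage 2: 18(ω_s−ω_c) = −68(ω_r−ω_c),  ω_s=0, ω_c=1
Stage 2: ω_r = 1 − (18/68)(0−1) = 43/34
  ⇒ ω_r²/ω_c² = 43/34
Coupling ω_c² = ω_s¹ ⇒ overall = 32/11 × 43/34 = 688/187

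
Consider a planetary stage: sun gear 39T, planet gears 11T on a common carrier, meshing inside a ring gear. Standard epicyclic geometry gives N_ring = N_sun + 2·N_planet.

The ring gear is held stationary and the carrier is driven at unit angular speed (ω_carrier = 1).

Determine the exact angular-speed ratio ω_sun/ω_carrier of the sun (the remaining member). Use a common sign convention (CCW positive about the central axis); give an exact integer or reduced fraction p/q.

N_ring = 39 + 2·11 = 61
39(ω_s−ω_c) = −61(ω_r−ω_c),  ω_r=0, ω_c=1
ω_s = 1 − (61/39)(0−1) = 100/39
ω_s/ω_c = 100/39

100/39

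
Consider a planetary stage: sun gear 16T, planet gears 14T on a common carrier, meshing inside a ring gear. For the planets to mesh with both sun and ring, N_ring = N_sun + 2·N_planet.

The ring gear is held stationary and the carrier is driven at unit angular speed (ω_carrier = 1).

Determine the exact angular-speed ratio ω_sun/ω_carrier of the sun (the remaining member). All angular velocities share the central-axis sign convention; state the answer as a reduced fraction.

N_ring = 16 + 2·14 = 44
16(ω_s−ω_c) = −44(ω_r−ω_c),  ω_r=0, ω_c=1
ω_s = 1 − (44/16)(0−1) = 15/4
ω_s/ω_c = 15/4

15/4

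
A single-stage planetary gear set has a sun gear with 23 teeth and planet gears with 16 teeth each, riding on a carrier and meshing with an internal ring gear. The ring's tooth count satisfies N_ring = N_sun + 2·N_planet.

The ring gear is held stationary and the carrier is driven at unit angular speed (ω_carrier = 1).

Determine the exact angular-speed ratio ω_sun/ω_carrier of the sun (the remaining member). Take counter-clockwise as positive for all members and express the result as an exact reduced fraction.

N_ring = 23 + 2·16 = 55
23(ω_s−ω_c) = −55(ω_r−ω_c),  ω_r=0, ω_c=1
ω_s = 1 − (55/23)(0−1) = 78/23
ω_s/ω_c = 78/23

78/23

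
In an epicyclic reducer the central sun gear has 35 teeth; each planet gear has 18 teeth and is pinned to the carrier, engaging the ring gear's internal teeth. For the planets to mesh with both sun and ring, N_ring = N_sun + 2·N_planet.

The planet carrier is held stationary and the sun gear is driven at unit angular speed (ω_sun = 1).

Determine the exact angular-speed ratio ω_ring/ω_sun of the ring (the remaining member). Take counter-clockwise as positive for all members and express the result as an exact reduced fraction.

N_ring = 35 + 2·18 = 71
35(ω_s−ω_c) = −71(ω_r−ω_c),  ω_c=0, ω_s=1
ω_r = 0 − (35/71)(1−0) = -35/71
ω_r/ω_s = -35/71

-35/71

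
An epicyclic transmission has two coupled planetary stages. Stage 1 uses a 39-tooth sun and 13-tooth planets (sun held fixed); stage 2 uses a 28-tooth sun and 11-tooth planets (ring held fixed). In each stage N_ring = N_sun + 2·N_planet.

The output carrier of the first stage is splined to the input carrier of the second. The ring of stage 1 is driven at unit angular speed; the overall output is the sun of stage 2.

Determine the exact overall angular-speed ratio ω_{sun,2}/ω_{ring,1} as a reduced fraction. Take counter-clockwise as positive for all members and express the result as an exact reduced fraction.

195/112

Stage 1: N_ring = 39 + 2·13 = 65
Stage 1: 39(ω_s−ω_c) = −65(ω_r−ω_c),  ω_s=0, ω_r=1
Stage 1: 39(0−ω_c) = −65(1−ω_c)  ⇒  104ω_c = 65  ⇒  ω_c = 5/8
  ⇒ ω_c¹/ω_r¹ = 5/8
Stage 2: N_ring = 28 + 2·11 = 50
Stage 2: 28(ω_s−ω_c) = −50(ω_r−ω_c),  ω_r=0, ω_c=1
Stage 2: ω_s = 1 − (50/28)(0−1) = 39/14
  ⇒ ω_s²/ω_c² = 39/14
Coupling ω_c² = ω_c¹ ⇒ overall = 5/8 × 39/14 = 195/112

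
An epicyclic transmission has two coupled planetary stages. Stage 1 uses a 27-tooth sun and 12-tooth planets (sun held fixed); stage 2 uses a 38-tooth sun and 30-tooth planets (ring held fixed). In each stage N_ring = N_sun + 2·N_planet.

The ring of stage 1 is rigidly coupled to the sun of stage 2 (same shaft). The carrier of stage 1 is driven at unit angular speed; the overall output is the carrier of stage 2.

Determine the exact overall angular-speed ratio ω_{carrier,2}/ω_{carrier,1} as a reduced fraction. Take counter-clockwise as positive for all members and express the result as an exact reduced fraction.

Stage 1: N_ring = 27 + 2·12 = 51
Stage 1: 27(ω_s−ω_c) = −51(ω_r−ω_c),  ω_s=0, ω_c=1
Stage 1: ω_r = 1 − (27/51)(0−1) = 26/17
  ⇒ ω_r¹/ω_c¹ = 26/17
Stage 2: N_ring = 38 + 2·30 = 98
Stage 2: 38(ω_s−ω_c) = −98(ω_r−ω_c),  ω_r=0, ω_s=1
Stage 2: 38(1−ω_c) = −98(0−ω_c)  ⇒  136ω_c = 38  ⇒  ω_c = 19/68
  ⇒ ω_c²/ω_s² = 19/68
Coupling ω_s² = ω_r¹ ⇒ overall = 26/17 × 19/68 = 247/578

247/578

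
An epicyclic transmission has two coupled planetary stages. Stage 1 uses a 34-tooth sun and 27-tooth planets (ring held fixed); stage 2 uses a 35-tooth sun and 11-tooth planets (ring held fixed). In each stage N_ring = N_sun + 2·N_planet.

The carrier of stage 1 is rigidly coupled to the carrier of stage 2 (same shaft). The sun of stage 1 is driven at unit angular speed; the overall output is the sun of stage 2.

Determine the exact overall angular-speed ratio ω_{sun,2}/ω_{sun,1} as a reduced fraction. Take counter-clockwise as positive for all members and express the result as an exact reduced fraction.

Stage 1: N_ring = 34 + 2·27 = 88
Stage 1: 34(ω_s−ω_c) = −88(ω_r−ω_c),  ω_r=0, ω_s=1
Stage 1: 34(1−ω_c) = −88(0−ω_c)  ⇒  122ω_c = 34  ⇒  ω_c = 17/61
  ⇒ ω_c¹/ω_s¹ = 17/61
Stage 2: N_ring = 35 + 2·11 = 57
Stage 2: 35(ω_s−ω_c) = −57(ω_r−ω_c),  ω_r=0, ω_c=1
Stage 2: ω_s = 1 − (57/35)(0−1) = 92/35
  ⇒ ω_s²/ω_c² = 92/35
Coupling ω_c² = ω_c¹ ⇒ overall = 17/61 × 92/35 = 1564/2135

1564/2135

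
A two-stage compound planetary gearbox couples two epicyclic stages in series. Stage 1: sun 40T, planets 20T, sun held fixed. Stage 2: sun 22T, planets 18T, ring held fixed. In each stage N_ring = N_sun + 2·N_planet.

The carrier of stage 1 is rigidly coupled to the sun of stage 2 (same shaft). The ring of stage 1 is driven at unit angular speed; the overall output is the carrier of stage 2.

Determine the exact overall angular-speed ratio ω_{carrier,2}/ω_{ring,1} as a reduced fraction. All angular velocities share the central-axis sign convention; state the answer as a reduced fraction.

Stage 1: N_ring = 40 + 2·20 = 80
Stage 1: 40(ω_s−ω_c) = −80(ω_r−ω_c),  ω_s=0, ω_r=1
Stage 1: 40(0−ω_c) = −80(1−ω_c)  ⇒  120ω_c = 80  ⇒  ω_c = 2/3
  ⇒ ω_c¹/ω_r¹ = 2/3
Stage 2: N_ring = 22 + 2·18 = 58
Stage 2: 22(ω_s−ω_c) = −58(ω_r−ω_c),  ω_r=0, ω_s=1
Stage 2: 22(1−ω_c) = −58(0−ω_c)  ⇒  80ω_c = 22  ⇒  ω_c = 11/40
  ⇒ ω_c²/ω_s² = 11/40
Coupling ω_s² = ω_c¹ ⇒ overall = 2/3 × 11/40 = 11/60

11/60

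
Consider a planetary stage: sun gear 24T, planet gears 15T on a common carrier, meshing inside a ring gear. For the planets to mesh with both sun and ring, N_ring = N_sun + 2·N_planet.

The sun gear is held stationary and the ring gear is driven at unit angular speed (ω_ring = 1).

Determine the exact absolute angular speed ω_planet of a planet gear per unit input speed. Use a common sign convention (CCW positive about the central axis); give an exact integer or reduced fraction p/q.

N_ring = 24 + 2·15 = 54
24(ω_s−ω_c) = −54(ω_r−ω_c),  ω_s=0, ω_r=1
24(0−ω_c) = −54(1−ω_c)  ⇒  78ω_c = 54  ⇒  ω_c = 9/13
sun–planet: 24·(0−9/13) = −15·(ω_p−ω_c)  ⇒  ω_p−ω_c = −(24/15)·(-9/13) = 72/65
ω_p = 9/13 + 72/65 = 9/5

9/5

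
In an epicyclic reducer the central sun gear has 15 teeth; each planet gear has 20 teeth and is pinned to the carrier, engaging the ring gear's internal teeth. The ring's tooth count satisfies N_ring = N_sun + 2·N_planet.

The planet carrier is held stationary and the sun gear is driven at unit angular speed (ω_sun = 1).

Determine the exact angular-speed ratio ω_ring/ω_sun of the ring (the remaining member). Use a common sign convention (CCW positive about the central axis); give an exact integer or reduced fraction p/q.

-3/11

N_ring = 15 + 2·20 = 55
15(ω_s−ω_c) = −55(ω_r−ω_c),  ω_c=0, ω_s=1
ω_r = 0 − (15/55)(1−0) = -3/11
ω_r/ω_s = -3/11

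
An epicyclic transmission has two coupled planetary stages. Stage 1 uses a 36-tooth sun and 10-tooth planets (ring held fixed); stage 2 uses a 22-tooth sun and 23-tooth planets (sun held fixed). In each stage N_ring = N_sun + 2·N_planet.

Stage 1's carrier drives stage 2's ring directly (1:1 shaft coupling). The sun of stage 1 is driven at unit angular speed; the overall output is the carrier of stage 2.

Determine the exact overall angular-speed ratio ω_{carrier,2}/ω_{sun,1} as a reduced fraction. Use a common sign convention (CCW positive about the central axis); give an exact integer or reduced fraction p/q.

34/115

Stage 1: N_ring = 36 + 2·10 = 56
Stage 1: 36(ω_s−ω_c) = −56(ω_r−ω_c),  ω_r=0, ω_s=1
Stage 1: 36(1−ω_c) = −56(0−ω_c)  ⇒  92ω_c = 36  ⇒  ω_c = 9/23
  ⇒ ω_c¹/ω_s¹ = 9/23
Stage 2: N_ring = 22 + 2·23 = 68
Stage 2: 22(ω_s−ω_c) = −68(ω_r−ω_c),  ω_s=0, ω_r=1
Stage 2: 22(0−ω_c) = −68(1−ω_c)  ⇒  90ω_c = 68  ⇒  ω_c = 34/45
  ⇒ ω_c²/ω_r² = 34/45
Coupling ω_r² = ω_c¹ ⇒ overall = 9/23 × 34/45 = 34/115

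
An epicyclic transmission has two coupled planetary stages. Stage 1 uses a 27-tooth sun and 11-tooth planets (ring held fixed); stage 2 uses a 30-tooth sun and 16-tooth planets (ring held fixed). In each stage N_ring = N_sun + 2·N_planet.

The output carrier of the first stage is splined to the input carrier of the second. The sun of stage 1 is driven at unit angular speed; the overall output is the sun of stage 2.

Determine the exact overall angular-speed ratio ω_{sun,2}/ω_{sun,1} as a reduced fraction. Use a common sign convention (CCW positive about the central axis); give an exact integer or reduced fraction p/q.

Stage 1: N_ring = 27 + 2·11 = 49
Stage 1: 27(ω_s−ω_c) = −49(ω_r−ω_c),  ω_r=0, ω_s=1
Stage 1: 27(1−ω_c) = −49(0−ω_c)  ⇒  76ω_c = 27  ⇒  ω_c = 27/76
  ⇒ ω_c¹/ω_s¹ = 27/76
Stage 2: N_ring = 30 + 2·16 = 62
Stage 2: 30(ω_s−ω_c) = −62(ω_r−ω_c),  ω_r=0, ω_c=1
Stage 2: ω_s = 1 − (62/30)(0−1) = 46/15
  ⇒ ω_s²/ω_c² = 46/15
Coupling ω_c² = ω_c¹ ⇒ overall = 27/76 × 46/15 = 207/190

207/190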